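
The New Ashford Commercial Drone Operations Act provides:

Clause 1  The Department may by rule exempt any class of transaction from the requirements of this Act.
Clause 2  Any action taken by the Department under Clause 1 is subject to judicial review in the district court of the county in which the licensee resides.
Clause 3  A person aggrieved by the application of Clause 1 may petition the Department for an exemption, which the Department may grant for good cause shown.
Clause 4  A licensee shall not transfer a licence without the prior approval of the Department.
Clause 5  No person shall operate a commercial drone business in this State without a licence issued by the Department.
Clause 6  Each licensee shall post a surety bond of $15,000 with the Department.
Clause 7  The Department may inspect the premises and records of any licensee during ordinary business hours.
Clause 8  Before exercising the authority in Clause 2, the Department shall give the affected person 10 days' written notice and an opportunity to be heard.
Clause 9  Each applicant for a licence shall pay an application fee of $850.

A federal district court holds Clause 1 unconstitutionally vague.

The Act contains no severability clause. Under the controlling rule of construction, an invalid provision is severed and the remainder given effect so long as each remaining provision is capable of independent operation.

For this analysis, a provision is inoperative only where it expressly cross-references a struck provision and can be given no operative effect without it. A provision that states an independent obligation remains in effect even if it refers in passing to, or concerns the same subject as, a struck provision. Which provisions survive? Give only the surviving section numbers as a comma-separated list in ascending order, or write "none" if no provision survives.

Clause 1 is struck. Clause 2 operates only by reference to Clause 1, so it falls with Clause 1. Clause 3 has no operative effect of its own apart from Clause 1 and is therefore inoperative. The only function of Clause 8 is the notice-and-hearing requirement for Clause 2, so it cannot stand once Clause 2 is removed. With no severability clause, the stated default rule severs what cannot stand and enforces each remaining provision that can operate on its own. The provisions still in force are Clause 4, Clause 5, Clause 6, Clause 7, and Clause 9.

4, 5, 6, 7, 9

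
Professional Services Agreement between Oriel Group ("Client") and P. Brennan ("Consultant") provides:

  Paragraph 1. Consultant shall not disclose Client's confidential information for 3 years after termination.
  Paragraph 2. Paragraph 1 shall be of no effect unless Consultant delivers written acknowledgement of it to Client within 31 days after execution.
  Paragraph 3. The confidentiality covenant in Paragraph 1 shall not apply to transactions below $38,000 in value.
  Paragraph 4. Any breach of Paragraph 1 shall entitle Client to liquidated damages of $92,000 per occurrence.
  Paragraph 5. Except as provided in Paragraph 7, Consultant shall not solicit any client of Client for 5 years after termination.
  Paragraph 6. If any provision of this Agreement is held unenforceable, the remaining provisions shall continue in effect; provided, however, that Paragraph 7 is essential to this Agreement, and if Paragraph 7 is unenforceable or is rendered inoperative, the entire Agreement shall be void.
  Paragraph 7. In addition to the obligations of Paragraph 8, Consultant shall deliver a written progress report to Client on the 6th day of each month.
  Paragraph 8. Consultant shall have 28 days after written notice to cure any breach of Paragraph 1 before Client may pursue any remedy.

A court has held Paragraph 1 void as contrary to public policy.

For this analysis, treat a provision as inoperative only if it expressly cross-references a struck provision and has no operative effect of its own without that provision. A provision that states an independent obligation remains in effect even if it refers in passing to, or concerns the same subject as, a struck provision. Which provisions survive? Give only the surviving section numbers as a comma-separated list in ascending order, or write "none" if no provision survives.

Paragraph 1 is struck. Paragraph 2 merely fixes the acknowledgement condition for Paragraph 1; with Paragraph 1 gone it has nothing to operate on and falls away. Paragraph 3 has no operative effect of its own apart from Paragraph 1 and is therefore inoperative. Paragraph 4 does nothing except set the liquidated-damages amount by reference to Paragraph 1; with Paragraph 1 gone it has no independent effect and is inoperative. Paragraph 8 has no operative effect of its own apart from Paragraph 1 and is therefore inoperative. Although Paragraph 7 refers to Paragraph 8, its operative terms do not depend on Paragraph 8, so it remains in effect. Paragraph 6 makes Paragraph 7 an essential term, but Paragraph 7 is unaffected, so the severability proviso in Paragraph 6 preserves the remaining provisions. The provisions still in force are Paragraph 5, Paragraph 6, and Paragraph 7.

5, 6, 7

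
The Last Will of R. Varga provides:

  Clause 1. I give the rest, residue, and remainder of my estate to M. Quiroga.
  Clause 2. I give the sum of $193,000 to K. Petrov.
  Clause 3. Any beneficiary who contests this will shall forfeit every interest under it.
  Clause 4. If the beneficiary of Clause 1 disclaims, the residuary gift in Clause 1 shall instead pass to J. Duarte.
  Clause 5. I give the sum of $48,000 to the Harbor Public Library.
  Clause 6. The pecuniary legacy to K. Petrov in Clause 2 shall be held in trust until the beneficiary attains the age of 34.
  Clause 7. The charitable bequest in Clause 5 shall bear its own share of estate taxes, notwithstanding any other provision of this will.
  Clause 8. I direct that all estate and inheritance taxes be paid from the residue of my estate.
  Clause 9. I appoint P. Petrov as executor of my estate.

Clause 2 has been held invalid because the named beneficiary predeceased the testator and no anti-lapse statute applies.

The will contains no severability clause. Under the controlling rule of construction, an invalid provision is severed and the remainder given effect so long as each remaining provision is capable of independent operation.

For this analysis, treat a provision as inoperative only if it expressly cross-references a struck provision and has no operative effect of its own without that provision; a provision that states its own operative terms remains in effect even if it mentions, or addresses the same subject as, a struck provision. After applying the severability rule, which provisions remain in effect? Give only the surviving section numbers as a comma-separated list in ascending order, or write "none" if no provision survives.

1, 3, 4, 5, 7, 8, 9

Clause 2 is struck. Clause 6 merely fixes the trust for Clause 2; with Clause 2 gone it has nothing to operate on and falls away. With no severability clause, the stated default rule severs what cannot stand and enforces each remaining provision that can operate on its own. The provisions still in force are Clause 1, Clause 3, Clause 4, Clause 5, Clause 7, Clause 8, and Clause 9.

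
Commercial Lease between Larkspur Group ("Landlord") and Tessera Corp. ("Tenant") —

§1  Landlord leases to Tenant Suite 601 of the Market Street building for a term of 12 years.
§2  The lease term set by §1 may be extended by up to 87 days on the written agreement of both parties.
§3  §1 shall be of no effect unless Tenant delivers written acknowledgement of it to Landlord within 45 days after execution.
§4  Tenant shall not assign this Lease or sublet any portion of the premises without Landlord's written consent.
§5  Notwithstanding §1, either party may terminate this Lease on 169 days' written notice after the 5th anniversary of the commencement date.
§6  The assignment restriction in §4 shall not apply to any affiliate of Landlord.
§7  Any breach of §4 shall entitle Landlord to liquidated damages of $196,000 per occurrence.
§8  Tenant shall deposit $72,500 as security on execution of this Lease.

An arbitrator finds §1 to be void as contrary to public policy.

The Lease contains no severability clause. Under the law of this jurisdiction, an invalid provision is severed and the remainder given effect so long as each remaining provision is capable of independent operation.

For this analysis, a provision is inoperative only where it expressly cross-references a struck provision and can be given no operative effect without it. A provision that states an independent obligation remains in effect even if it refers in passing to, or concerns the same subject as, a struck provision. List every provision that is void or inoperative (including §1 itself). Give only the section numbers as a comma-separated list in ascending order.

§1 is struck. §2 operates only by reference to §1, so it falls with §1. §3 has no operative effect of its own apart from §1 and is therefore inoperative. §5 mentions §1 but its own obligation stands independently of §1, so §5 is not affected. With no severability clause, the stated default rule severs what cannot stand and enforces each remaining provision that can operate on its own. That leaves §4, §5, §6, §7, and §8 in effect.

1, 2, 3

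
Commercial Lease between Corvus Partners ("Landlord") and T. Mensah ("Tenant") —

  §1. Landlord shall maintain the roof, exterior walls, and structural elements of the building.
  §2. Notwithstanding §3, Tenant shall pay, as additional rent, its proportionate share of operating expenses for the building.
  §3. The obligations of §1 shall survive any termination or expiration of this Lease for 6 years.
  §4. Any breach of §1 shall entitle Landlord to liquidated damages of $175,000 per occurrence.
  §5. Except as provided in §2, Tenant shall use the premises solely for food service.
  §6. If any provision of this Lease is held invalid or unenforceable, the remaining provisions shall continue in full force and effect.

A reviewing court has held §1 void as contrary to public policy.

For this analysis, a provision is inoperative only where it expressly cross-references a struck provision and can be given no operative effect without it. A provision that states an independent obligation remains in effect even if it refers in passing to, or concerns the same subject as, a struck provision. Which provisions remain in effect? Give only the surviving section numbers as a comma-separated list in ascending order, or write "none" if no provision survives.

§1 is struck. §3 merely fixes the survival period for §1; with §1 gone it has nothing to operate on and falls away. The whole of §4 is the liquidated-damages amount, defined by reference to §1, so §4 cannot stand once §1 is removed. Although §2 refers to §3, its operative terms do not depend on §3, so it remains in effect. §6 is a severability clause and preserves every provision that can still be given independent effect. That leaves §2, §5, and §6 in effect.

2, 5, 6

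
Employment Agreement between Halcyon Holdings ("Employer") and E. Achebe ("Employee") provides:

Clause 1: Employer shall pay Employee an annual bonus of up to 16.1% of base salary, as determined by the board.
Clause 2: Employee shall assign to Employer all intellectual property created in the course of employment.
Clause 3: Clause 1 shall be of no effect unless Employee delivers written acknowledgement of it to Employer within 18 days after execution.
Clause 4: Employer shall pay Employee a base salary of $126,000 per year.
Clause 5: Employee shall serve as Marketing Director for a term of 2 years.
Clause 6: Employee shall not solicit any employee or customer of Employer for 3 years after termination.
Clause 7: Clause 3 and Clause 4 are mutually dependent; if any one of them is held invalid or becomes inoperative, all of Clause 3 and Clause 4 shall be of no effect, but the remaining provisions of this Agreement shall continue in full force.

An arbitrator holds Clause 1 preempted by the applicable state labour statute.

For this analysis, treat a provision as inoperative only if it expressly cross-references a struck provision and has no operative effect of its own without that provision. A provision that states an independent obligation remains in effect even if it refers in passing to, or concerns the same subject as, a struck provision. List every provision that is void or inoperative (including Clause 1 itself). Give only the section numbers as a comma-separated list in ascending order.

1, 3, 4

Clause 1 is struck. Clause 3 merely fixes the acknowledgement condition for Clause 1; with Clause 1 gone it has nothing to operate on and falls away. Clause 7 declares Clause 3 and Clause 4 mutually dependent; since one of them has fallen, all of them are of no effect. That brings down Clause 4 as well. The remainder continues in force under Clause 7. Clause 2, Clause 5, Clause 6, and Clause 7 remain in effect.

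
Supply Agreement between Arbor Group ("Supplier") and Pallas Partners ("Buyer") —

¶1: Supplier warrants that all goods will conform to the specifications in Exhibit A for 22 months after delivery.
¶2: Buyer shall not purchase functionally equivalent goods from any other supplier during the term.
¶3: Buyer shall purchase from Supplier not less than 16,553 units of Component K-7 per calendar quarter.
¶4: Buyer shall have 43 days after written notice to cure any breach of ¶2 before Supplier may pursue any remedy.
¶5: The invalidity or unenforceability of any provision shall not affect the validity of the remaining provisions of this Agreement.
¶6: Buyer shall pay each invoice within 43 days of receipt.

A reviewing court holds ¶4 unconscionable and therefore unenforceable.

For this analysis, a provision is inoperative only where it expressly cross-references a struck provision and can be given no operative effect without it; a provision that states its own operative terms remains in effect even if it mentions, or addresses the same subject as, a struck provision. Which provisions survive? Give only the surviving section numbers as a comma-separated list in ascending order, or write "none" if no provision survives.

¶4 is struck. Nothing else in the Agreement is defined by reference to ¶4. Under the severability clause in ¶5, the remaining provisions continue in force. That leaves ¶1, ¶2, ¶3, ¶5, and ¶6 in effect.

1, 2, 3, 5, 6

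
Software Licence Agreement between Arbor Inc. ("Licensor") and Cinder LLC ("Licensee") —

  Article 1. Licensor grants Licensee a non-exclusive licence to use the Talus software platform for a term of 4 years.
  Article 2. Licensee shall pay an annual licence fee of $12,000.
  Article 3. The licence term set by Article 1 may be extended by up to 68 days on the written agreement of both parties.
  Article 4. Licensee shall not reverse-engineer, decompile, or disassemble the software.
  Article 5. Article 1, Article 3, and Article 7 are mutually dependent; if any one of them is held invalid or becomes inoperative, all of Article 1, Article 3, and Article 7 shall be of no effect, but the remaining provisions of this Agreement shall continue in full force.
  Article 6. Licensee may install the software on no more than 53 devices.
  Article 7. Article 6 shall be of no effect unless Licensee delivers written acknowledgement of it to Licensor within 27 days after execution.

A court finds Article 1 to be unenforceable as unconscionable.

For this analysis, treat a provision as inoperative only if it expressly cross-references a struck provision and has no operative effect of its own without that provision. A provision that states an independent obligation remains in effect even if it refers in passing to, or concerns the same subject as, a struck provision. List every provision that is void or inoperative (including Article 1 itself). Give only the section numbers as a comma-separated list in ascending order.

1, 3, 7

Article 1 is struck. The whole of Article 3 is the extension of the licence term, defined by reference to Article 1, so Article 3 cannot stand once Article 1 is removed. Article 5 declares Article 1, Article 3, and Article 7 mutually dependent; since one of them has fallen, all of them are of no effect. That brings down Article 7 as well. The remainder continues in force under Article 5. The provisions still in force are Article 2, Article 4, Article 5, and Article 6.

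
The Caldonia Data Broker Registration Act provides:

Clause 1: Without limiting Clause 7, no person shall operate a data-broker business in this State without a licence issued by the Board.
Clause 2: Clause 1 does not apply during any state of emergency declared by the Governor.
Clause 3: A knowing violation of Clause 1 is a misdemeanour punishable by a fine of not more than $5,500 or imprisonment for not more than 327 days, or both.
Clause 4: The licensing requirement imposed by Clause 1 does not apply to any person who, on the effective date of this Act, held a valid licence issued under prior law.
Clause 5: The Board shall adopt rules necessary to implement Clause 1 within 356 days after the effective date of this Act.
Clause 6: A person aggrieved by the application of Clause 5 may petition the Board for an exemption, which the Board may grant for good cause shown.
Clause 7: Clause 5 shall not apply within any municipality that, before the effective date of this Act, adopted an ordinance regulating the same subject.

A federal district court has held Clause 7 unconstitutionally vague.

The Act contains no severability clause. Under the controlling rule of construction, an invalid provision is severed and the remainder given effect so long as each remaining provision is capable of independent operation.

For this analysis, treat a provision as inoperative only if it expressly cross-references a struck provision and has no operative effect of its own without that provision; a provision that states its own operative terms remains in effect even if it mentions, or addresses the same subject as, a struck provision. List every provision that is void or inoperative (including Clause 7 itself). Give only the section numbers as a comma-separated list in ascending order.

Clause 7 is struck. Although Clause 1 refers to Clause 7, its operative terms do not depend on Clause 7, so it remains in effect. Nothing else in the Act is defined by reference to Clause 7. Under the stated default rule, only provisions that cannot operate independently fall away; the rest are enforced. The provisions still in force are Clause 1, Clause 2, Clause 3, Clause 4, Clause 5, and Clause 6.

7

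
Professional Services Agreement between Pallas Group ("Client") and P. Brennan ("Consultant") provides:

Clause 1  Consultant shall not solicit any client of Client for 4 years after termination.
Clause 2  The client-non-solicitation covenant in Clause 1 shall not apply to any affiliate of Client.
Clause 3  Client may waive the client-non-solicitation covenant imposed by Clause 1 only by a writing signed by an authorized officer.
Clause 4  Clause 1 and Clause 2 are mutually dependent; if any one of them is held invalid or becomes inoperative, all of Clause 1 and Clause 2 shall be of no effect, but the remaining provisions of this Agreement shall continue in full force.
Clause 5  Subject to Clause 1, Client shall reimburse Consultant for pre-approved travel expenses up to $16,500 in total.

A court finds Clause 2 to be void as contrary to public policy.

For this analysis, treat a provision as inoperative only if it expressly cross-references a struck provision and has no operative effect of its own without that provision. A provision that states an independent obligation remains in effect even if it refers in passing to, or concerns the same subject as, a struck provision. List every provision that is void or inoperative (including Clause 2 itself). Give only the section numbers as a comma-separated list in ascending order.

Clause 2 is struck. Clause 5 mentions Clause 1 but its own obligation stands independently of Clause 1, so Clause 5 is not affected. No other provision's operative terms depend on Clause 2. Clause 4 declares Clause 1 and Clause 2 mutually dependent; since one of them has fallen, all of them are of no effect. That brings down Clause 1 as well. Clause 3 in turn depends solely on a provision now struck and likewise falls. The remainder continues in force under Clause 4. The provisions still in force are Clause 4 and Clause 5.

1, 2, 3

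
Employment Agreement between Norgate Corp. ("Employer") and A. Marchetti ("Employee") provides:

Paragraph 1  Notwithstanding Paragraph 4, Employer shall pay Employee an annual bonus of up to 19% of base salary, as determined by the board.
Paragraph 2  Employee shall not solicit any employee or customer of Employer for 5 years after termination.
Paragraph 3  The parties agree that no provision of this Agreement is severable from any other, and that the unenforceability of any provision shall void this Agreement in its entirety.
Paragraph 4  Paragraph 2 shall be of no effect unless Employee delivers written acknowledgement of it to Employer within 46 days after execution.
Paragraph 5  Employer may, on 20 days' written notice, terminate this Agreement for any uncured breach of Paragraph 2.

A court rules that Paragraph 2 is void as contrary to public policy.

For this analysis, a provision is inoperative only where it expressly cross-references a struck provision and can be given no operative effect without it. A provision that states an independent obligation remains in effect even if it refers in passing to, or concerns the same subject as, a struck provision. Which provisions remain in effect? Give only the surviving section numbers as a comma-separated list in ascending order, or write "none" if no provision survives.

none

Paragraph 2 is struck. The only function of Paragraph 4 is the acknowledgement condition for Paragraph 2, so it cannot stand once Paragraph 2 is removed. Paragraph 5 operates only by reference to Paragraph 2, so it falls with Paragraph 2. Paragraph 3 provides that the Agreement is not severable, so the invalidity of any one provision voids the entire Agreement. No provision of the Agreement survives.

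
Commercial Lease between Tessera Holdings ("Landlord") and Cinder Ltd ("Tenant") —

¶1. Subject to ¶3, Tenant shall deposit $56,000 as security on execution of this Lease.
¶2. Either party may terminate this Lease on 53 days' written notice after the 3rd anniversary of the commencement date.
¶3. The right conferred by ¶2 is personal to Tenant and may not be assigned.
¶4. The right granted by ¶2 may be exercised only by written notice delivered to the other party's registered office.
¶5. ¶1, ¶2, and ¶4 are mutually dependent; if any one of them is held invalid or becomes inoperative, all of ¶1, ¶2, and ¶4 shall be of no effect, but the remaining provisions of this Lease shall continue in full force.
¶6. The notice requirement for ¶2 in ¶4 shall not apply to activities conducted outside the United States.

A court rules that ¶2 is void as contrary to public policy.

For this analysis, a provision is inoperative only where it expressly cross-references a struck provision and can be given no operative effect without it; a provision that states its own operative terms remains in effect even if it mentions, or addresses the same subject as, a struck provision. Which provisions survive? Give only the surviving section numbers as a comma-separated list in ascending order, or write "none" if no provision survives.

¶2 is struck. ¶3 operates only by reference to ¶2, so it falls with ¶2. ¶4 operates only by reference to ¶2, so it falls with ¶2. The whole of ¶6 is the carve-out from the notice requirement for ¶2, defined by reference to ¶4, so ¶6 cannot stand once ¶4 is removed. ¶5 declares ¶1, ¶2, and ¶4 mutually dependent; since one of them has fallen, all of them are of no effect. That brings down ¶1 as well. The remainder continues in force under ¶5. Only ¶5 remains in effect.

5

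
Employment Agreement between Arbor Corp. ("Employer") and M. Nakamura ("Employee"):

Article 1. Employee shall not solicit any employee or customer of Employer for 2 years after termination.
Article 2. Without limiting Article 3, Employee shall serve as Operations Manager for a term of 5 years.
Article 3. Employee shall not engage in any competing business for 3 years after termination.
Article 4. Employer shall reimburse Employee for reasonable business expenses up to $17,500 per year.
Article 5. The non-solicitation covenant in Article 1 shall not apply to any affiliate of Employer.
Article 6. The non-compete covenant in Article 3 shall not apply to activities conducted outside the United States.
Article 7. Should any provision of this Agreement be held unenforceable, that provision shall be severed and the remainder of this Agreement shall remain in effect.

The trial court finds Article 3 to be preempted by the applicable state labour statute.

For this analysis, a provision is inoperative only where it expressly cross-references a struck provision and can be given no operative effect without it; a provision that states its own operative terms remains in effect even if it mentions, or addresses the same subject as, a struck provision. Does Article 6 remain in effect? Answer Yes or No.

No

Article 3 is struck. The whole of Article 6 is the carve-out from the non-compete covenant, defined by reference to Article 3, so Article 6 cannot stand once Article 3 is removed. Although Article 2 refers to Article 3, its operative terms do not depend on Article 3, so it remains in effect. Under the severability clause in Article 7, the remaining provisions continue in force. The provisions still in force are Article 1, Article 2, Article 4, Article 5, and Article 7. Article 6 is among the inoperative provisions, so the answer is no.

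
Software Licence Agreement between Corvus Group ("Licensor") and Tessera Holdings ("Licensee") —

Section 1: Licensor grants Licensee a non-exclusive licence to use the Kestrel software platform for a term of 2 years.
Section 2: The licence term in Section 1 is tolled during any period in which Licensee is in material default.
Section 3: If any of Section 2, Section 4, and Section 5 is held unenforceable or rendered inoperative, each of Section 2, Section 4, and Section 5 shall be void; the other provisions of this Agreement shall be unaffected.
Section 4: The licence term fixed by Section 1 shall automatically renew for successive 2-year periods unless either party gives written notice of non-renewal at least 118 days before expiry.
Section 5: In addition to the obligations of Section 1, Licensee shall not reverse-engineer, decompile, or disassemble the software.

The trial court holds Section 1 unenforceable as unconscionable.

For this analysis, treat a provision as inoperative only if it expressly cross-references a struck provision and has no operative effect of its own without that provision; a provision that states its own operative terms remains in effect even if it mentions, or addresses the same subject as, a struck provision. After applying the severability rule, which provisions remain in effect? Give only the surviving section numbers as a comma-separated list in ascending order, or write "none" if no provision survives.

3

Section 1 is struck. The whole of Section 2 is the tolling of the licence term, defined by reference to Section 1, so Section 2 cannot stand once Section 1 is removed. Section 4 does nothing except set the renewal of the licence term by reference to Section 1; with Section 1 gone it has no independent effect and is inoperative. Section 3 declares Section 2, Section 4, and Section 5 mutually dependent; since one of them has fallen, all of them are of no effect. That brings down Section 5 as well. The remainder continues in force under Section 3. Only Section 3 remains in effect.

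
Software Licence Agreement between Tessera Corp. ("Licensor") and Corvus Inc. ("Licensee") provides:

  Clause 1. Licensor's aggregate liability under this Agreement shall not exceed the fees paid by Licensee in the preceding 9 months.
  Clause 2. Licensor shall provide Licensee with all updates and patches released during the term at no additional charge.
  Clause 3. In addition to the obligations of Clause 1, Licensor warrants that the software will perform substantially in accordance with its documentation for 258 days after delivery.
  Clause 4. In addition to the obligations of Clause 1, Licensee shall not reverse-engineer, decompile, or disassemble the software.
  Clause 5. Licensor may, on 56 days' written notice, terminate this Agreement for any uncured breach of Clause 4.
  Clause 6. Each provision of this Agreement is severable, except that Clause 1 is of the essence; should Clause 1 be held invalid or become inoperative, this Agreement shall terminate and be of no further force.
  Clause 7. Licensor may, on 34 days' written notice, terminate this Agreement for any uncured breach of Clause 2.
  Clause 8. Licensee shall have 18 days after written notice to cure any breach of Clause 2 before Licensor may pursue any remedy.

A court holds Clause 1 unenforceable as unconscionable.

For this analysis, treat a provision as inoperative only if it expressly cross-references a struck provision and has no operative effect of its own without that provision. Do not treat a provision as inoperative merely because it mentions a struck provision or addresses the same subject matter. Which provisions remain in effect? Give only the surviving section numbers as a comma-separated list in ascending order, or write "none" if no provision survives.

none

Clause 1 is struck. Nothing else in the Agreement is defined by reference to Clause 1. Clause 6 makes Clause 1 an essential term, and Clause 1 is the provision held invalid; under Clause 6, the entire Agreement is therefore void. No provision of the Agreement survives.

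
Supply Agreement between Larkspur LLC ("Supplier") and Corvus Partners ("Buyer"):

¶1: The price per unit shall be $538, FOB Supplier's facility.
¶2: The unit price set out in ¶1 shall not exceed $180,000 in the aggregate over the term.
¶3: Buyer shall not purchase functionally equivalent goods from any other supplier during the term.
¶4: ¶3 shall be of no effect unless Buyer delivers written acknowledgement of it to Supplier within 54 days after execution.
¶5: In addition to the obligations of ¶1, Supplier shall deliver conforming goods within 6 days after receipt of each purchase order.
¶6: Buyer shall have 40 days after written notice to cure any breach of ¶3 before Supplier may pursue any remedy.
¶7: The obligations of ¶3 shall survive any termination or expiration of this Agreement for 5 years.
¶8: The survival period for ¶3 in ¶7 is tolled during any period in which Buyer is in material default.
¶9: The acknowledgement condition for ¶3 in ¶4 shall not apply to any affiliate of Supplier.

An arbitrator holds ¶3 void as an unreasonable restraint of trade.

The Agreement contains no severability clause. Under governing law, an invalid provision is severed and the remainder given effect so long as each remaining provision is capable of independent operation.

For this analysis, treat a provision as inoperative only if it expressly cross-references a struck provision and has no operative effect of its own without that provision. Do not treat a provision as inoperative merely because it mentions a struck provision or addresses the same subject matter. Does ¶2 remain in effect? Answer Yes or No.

Yes

¶3 is struck. ¶4 merely fixes the acknowledgement condition for ¶3; with ¶3 gone it has nothing to operate on and falls away. ¶6 has no operative effect of its own apart from ¶3 and is therefore inoperative. ¶7 has no operative effect of its own apart from ¶3 and is therefore inoperative. ¶8 does nothing except set the tolling of the survival period for ¶3 by reference to ¶7; with ¶7 gone it has no independent effect and is inoperative. ¶9 operates only by reference to ¶4, so it falls with ¶4. With no severability clause, the stated default rule severs what cannot stand and enforces each remaining provision that can operate on its own. ¶1, ¶2, and ¶5 remain in effect. ¶2 is among the surviving provisions, so the answer is yes.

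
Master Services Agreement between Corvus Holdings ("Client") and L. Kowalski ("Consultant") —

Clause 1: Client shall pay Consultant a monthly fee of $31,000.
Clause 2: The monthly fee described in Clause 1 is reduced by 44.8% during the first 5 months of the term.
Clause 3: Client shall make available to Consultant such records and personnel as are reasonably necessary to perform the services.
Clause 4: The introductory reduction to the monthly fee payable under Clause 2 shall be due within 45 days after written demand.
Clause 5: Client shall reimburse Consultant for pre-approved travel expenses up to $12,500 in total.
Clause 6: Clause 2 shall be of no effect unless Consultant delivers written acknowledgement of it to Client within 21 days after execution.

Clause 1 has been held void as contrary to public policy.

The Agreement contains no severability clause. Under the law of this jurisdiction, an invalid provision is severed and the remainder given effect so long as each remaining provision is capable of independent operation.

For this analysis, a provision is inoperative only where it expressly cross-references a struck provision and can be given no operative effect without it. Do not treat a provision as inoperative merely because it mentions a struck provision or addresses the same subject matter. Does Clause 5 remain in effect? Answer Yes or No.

Clause 1 is struck. Clause 2 does nothing except set the introductory reduction to the monthly fee by reference to Clause 1; with Clause 1 gone it has no independent effect and is inoperative. Clause 4 operates only by reference to Clause 2, so it falls with Clause 2. The only function of Clause 6 is the acknowledgement condition for Clause 2, so it cannot stand once Clause 2 is removed. With no severability clause, the stated default rule severs what cannot stand and enforces each remaining provision that can operate on its own. That leaves Clause 3 and Clause 5 in effect. Clause 5 is among the surviving provisions, so the answer is yes.

Yes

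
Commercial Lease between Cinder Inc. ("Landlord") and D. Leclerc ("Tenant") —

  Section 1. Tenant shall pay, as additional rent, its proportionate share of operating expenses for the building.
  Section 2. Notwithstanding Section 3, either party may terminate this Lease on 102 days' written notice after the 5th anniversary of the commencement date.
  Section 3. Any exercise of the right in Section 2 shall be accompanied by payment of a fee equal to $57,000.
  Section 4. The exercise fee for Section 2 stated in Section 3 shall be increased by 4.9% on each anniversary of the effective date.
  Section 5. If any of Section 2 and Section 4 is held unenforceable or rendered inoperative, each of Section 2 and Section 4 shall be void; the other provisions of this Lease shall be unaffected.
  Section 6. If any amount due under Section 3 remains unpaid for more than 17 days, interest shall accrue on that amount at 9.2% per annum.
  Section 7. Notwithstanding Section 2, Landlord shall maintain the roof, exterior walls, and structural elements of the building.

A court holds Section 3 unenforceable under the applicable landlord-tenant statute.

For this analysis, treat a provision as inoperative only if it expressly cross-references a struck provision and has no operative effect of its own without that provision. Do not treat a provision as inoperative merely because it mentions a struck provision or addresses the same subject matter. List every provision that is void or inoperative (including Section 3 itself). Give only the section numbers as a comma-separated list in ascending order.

Section 3 is struck. Section 4 has no operative effect of its own apart from Section 3 and is therefore inoperative. The whole of Section 6 is the default interest on the exercise fee for Section 2, defined by reference to Section 3, so Section 6 cannot stand once Section 3 is removed. Although Section 7 refers to Section 2, its operative terms do not depend on Section 2, so it remains in effect. Section 5 declares Section 2 and Section 4 mutually dependent; since one of them has fallen, all of them are of no effect. That brings down Section 2 as well. The remainder continues in force under Section 5. Section 1, Section 5, and Section 7 remain in effect.

2, 3, 4, 6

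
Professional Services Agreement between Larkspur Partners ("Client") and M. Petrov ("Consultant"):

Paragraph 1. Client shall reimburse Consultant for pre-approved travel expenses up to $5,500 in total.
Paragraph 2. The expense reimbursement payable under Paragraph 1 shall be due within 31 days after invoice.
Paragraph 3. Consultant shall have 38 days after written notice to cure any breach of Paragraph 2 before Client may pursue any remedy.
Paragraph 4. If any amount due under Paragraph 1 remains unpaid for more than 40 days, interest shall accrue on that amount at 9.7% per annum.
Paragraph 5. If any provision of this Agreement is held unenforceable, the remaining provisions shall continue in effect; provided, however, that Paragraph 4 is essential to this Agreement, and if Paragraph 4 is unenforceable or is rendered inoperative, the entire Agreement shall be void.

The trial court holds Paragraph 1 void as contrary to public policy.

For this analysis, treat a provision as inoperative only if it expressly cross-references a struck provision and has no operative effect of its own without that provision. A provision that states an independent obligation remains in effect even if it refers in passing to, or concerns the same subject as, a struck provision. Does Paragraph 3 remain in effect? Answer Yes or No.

Paragraph 1 is struck. Paragraph 2 operates only by reference to Paragraph 1, so it falls with Paragraph 1. Paragraph 4 has no operative effect of its own apart from Paragraph 1 and is therefore inoperative. Paragraph 3 operates only by reference to Paragraph 2, so it falls with Paragraph 2. Paragraph 5 makes Paragraph 4 an essential term, and Paragraph 4 has been rendered inoperative by the cascade; under Paragraph 5, the entire Agreement is therefore void. No provision of the Agreement survives. Paragraph 3 is among the inoperative provisions, so the answer is no.

No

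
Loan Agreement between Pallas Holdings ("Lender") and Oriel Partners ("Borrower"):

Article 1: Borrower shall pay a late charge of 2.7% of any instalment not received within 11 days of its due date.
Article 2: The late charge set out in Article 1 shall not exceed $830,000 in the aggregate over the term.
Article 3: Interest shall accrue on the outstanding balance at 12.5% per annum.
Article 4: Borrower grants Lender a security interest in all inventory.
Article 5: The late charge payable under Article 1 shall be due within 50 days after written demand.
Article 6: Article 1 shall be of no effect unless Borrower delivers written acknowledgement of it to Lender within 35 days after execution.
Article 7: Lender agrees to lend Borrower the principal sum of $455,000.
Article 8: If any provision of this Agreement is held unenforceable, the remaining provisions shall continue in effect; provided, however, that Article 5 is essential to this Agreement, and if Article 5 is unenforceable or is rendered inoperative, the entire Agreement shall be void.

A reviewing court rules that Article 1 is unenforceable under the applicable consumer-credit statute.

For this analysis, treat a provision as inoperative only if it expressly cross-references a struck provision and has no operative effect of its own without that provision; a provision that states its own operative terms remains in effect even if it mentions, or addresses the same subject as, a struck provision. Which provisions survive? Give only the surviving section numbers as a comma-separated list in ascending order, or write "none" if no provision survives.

Article 1 is struck. The whole of Article 2 is the aggregate cap on the late charge, defined by reference to Article 1, so Article 2 cannot stand once Article 1 is removed. The whole of Article 5 is the payment deadline for the late charge, defined by reference to Article 1, so Article 5 cannot stand once Article 1 is removed. Article 6 operates only by reference to Article 1, so it falls with Article 1. Article 8 makes Article 5 an essential term, and Article 5 has been rendered inoperative by the cascade; under Article 8, the entire Agreement is therefore void. No provision of the Agreement survives.

none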